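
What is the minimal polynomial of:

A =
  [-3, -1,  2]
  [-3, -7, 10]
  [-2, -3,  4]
x^3 + 6*x^2 + 12*x + 8

The characteristic polynomial is χ_A(x) = (x + 2)^3, so the eigenvalues are known. The minimal polynomial is
  m_A(x) = Π_λ (x − λ)^{k_λ}
where k_λ is the size of the *largest* Jordan block for λ (equivalently, the smallest k with (A − λI)^k v = 0 for every generalised eigenvector v of λ).

  λ = -2: largest Jordan block has size 3, contributing (x + 2)^3

So m_A(x) = (x + 2)^3 = x^3 + 6*x^2 + 12*x + 8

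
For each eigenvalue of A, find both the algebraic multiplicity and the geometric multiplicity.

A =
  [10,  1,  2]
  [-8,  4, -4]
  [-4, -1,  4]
λ = 6: alg = 3, geom = 2

Step 1 — factor the characteristic polynomial to read off the algebraic multiplicities:
  χ_A(x) = (x - 6)^3

Step 2 — compute geometric multiplicities via the rank-nullity identity g(λ) = n − rank(A − λI):
  rank(A − (6)·I) = 1, so dim ker(A − (6)·I) = n − 1 = 2

Summary:
  λ = 6: algebraic multiplicity = 3, geometric multiplicity = 2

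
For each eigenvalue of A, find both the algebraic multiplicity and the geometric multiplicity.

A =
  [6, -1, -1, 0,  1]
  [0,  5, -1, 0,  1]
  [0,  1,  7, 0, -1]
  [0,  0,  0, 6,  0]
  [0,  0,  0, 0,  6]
λ = 6: alg = 5, geom = 4

Step 1 — factor the characteristic polynomial to read off the algebraic multiplicities:
  χ_A(x) = (x - 6)^5

Step 2 — compute geometric multiplicities via the rank-nullity identity g(λ) = n − rank(A − λI):
  rank(A − (6)·I) = 1, so dim ker(A − (6)·I) = n − 1 = 4

Summary:
  λ = 6: algebraic multiplicity = 5, geometric multiplicity = 4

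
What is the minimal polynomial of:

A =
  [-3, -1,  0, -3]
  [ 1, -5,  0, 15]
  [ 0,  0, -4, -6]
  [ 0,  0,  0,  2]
x^3 + 6*x^2 - 32

The characteristic polynomial is χ_A(x) = (x - 2)*(x + 4)^3, so the eigenvalues are known. The minimal polynomial is
  m_A(x) = Π_λ (x − λ)^{k_λ}
where k_λ is the size of the *largest* Jordan block for λ (equivalently, the smallest k with (A − λI)^k v = 0 for every generalised eigenvector v of λ).

  λ = -4: largest Jordan block has size 2, contributing (x + 4)^2
  λ = 2: largest Jordan block has size 1, contributing (x − 2)

So m_A(x) = (x - 2)*(x + 4)^2 = x^3 + 6*x^2 - 32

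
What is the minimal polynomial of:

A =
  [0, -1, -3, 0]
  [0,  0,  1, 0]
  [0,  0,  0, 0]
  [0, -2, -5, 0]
x^3

The characteristic polynomial is χ_A(x) = x^4, so the eigenvalues are known. The minimal polynomial is
  m_A(x) = Π_λ (x − λ)^{k_λ}
where k_λ is the size of the *largest* Jordan block for λ (equivalently, the smallest k with (A − λI)^k v = 0 for every generalised eigenvector v of λ).

  λ = 0: largest Jordan block has size 3, contributing (x − 0)^3

So m_A(x) = x^3 = x^3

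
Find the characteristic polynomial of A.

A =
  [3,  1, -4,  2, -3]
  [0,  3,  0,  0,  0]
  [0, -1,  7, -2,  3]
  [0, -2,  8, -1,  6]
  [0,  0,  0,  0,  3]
x^5 - 15*x^4 + 90*x^3 - 270*x^2 + 405*x - 243

Expanding det(x·I − A) (e.g. by cofactor expansion or by noting that A is similar to its Jordan form J, which has the same characteristic polynomial as A) gives
  χ_A(x) = x^5 - 15*x^4 + 90*x^3 - 270*x^2 + 405*x - 243
which factors as (x - 3)^5. The eigenvalues (with algebraic multiplicities) are λ = 3 with multiplicity 5.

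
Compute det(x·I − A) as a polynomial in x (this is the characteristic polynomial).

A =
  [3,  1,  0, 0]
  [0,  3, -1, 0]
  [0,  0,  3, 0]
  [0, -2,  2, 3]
x^4 - 12*x^3 + 54*x^2 - 108*x + 81

Expanding det(x·I − A) (e.g. by cofactor expansion or by noting that A is similar to its Jordan form J, which has the same characteristic polynomial as A) gives
  χ_A(x) = x^4 - 12*x^3 + 54*x^2 - 108*x + 81
which factors as (x - 3)^4. The eigenvalues (with algebraic multiplicities) are λ = 3 with multiplicity 4.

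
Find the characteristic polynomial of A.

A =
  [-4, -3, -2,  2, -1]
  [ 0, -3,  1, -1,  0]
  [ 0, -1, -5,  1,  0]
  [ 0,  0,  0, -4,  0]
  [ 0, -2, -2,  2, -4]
x^5 + 20*x^4 + 160*x^3 + 640*x^2 + 1280*x + 1024

Expanding det(x·I − A) (e.g. by cofactor expansion or by noting that A is similar to its Jordan form J, which has the same characteristic polynomial as A) gives
  χ_A(x) = x^5 + 20*x^4 + 160*x^3 + 640*x^2 + 1280*x + 1024
which factors as (x + 4)^5. The eigenvalues (with algebraic multiplicities) are λ = -4 with multiplicity 5.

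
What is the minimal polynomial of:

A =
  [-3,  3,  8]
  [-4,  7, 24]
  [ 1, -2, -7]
x^3 + 3*x^2 + 3*x + 1

The characteristic polynomial is χ_A(x) = (x + 1)^3, so the eigenvalues are known. The minimal polynomial is
  m_A(x) = Π_λ (x − λ)^{k_λ}
where k_λ is the size of the *largest* Jordan block for λ (equivalently, the smallest k with (A − λI)^k v = 0 for every generalised eigenvector v of λ).

  λ = -1: largest Jordan block has size 3, contributing (x + 1)^3

So m_A(x) = (x + 1)^3 = x^3 + 3*x^2 + 3*x + 1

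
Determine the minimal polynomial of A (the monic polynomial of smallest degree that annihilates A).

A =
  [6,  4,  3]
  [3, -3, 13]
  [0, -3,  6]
x^3 - 9*x^2 + 27*x - 27

The characteristic polynomial is χ_A(x) = (x - 3)^3, so the eigenvalues are known. The minimal polynomial is
  m_A(x) = Π_λ (x − λ)^{k_λ}
where k_λ is the size of the *largest* Jordan block for λ (equivalently, the smallest k with (A − λI)^k v = 0 for every generalised eigenvector v of λ).

  λ = 3: largest Jordan block has size 3, contributing (x − 3)^3

So m_A(x) = (x - 3)^3 = x^3 - 9*x^2 + 27*x - 27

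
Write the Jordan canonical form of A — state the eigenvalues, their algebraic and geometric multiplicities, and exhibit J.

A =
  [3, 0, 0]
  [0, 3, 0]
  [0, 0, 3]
J_1(3) ⊕ J_1(3) ⊕ J_1(3)

The characteristic polynomial is
  det(x·I − A) = x^3 - 9*x^2 + 27*x - 27 = (x - 3)^3

Eigenvalues and multiplicities (the geometric multiplicity of λ is n − rank(A − λI), which equals the number of Jordan blocks for λ):
  λ = 3: algebraic multiplicity = 3, geometric multiplicity = 3

Determining the block sizes for each eigenvalue:
  λ = 3: gm = am = 3, so every block has size 1 → block sizes [1, 1, 1]

Assembling the blocks gives a Jordan form
J =
  [3, 0, 0]
  [0, 3, 0]
  [0, 0, 3]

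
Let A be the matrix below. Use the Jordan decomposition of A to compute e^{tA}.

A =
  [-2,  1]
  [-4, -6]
e^{tA} =
  [2*t*exp(-4*t) + exp(-4*t), t*exp(-4*t)]
  [-4*t*exp(-4*t), -2*t*exp(-4*t) + exp(-4*t)]

Strategy: write A = P · J · P⁻¹ where J is a Jordan canonical form, so e^{tA} = P · e^{tJ} · P⁻¹, and e^{tJ} can be computed block-by-block.

A has Jordan form
J =
  [-4,  1]
  [ 0, -4]
(up to reordering of blocks).

Per-block formulas:
  For a 2×2 Jordan block J_2(-4): exp(t · J_2(-4)) = e^(-4t)·(I + t·N), where N is the 2×2 nilpotent shift.

After assembling e^{tJ} and conjugating by P, we get:

e^{tA} =
  [2*t*exp(-4*t) + exp(-4*t), t*exp(-4*t)]
  [-4*t*exp(-4*t), -2*t*exp(-4*t) + exp(-4*t)]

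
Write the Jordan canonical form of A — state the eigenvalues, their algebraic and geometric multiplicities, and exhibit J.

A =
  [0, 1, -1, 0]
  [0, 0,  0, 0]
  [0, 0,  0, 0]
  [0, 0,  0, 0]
J_2(0) ⊕ J_1(0) ⊕ J_1(0)

The characteristic polynomial is
  det(x·I − A) = x^4

Eigenvalues and multiplicities (the geometric multiplicity of λ is n − rank(A − λI), which equals the number of Jordan blocks for λ):
  λ = 0: algebraic multiplicity = 4, geometric multiplicity = 3

Determining the block sizes for each eigenvalue:
  λ = 0: 3 blocks summing to 4 forces exactly one block of size 2 and the rest size 1 → block sizes [2, 1, 1]

Assembling the blocks gives a Jordan form
J =
  [0, 1, 0, 0]
  [0, 0, 0, 0]
  [0, 0, 0, 0]
  [0, 0, 0, 0]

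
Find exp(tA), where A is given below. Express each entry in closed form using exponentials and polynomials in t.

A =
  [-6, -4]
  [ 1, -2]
e^{tA} =
  [-2*t*exp(-4*t) + exp(-4*t), -4*t*exp(-4*t)]
  [t*exp(-4*t), 2*t*exp(-4*t) + exp(-4*t)]

Strategy: write A = P · J · P⁻¹ where J is a Jordan canonical form, so e^{tA} = P · e^{tJ} · P⁻¹, and e^{tJ} can be computed block-by-block.

A has Jordan form
J =
  [-4,  1]
  [ 0, -4]
(up to reordering of blocks).

Per-block formulas:
  For a 2×2 Jordan block J_2(-4): exp(t · J_2(-4)) = e^(-4t)·(I + t·N), where N is the 2×2 nilpotent shift.

After assembling e^{tJ} and conjugating by P, we get:

e^{tA} =
  [-2*t*exp(-4*t) + exp(-4*t), -4*t*exp(-4*t)]
  [t*exp(-4*t), 2*t*exp(-4*t) + exp(-4*t)]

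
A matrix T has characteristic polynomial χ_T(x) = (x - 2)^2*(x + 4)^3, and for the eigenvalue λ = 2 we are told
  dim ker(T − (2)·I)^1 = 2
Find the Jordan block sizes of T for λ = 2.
Block sizes for λ = 2: [1, 1]

From the dimensions of kernels of powers, the number of Jordan blocks of size at least j is d_j − d_{j−1} where d_j = dim ker(N^j) (with d_0 = 0). Computing the differences gives [2].
The number of blocks of size exactly k is (#blocks of size ≥ k) − (#blocks of size ≥ k + 1), so the partition is: 2 block(s) of size 1.
In nonincreasing order the block sizes are [1, 1].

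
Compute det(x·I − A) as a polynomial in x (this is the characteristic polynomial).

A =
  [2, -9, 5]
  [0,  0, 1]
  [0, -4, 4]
x^3 - 6*x^2 + 12*x - 8

Expanding det(x·I − A) (e.g. by cofactor expansion or by noting that A is similar to its Jordan form J, which has the same characteristic polynomial as A) gives
  χ_A(x) = x^3 - 6*x^2 + 12*x - 8
which factors as (x - 2)^3. The eigenvalues (with algebraic multiplicities) are λ = 2 with multiplicity 3.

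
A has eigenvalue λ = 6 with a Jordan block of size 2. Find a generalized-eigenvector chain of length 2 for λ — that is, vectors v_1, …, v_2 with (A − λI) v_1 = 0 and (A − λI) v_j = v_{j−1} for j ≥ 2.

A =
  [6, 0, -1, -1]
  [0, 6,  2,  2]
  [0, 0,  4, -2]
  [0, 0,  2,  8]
A Jordan chain for λ = 6 of length 2:
v_1 = (-1, 2, -2, 2)ᵀ
v_2 = (0, 0, 1, 0)ᵀ

Let N = A − (6)·I. We want v_2 with N^2 v_2 = 0 but N^1 v_2 ≠ 0; then v_{j-1} := N · v_j for j = 2, …, 2.

Pick v_2 = (0, 0, 1, 0)ᵀ.
Then v_1 = N · v_2 = (-1, 2, -2, 2)ᵀ.

Sanity check: (A − (6)·I) v_1 = (0, 0, 0, 0)ᵀ = 0. ✓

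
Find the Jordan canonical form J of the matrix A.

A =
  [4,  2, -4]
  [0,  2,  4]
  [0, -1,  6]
J_2(4) ⊕ J_1(4)

The characteristic polynomial is
  det(x·I − A) = x^3 - 12*x^2 + 48*x - 64 = (x - 4)^3

Eigenvalues and multiplicities (the geometric multiplicity of λ is n − rank(A − λI), which equals the number of Jordan blocks for λ):
  λ = 4: algebraic multiplicity = 3, geometric multiplicity = 2

Determining the block sizes for each eigenvalue:
  λ = 4: 2 blocks summing to 3 forces exactly one block of size 2 and the rest size 1 → block sizes [2, 1]

Assembling the blocks gives a Jordan form
J =
  [4, 1, 0]
  [0, 4, 0]
  [0, 0, 4]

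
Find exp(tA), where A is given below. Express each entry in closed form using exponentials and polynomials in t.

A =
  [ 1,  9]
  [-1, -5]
e^{tA} =
  [3*t*exp(-2*t) + exp(-2*t), 9*t*exp(-2*t)]
  [-t*exp(-2*t), -3*t*exp(-2*t) + exp(-2*t)]

Strategy: write A = P · J · P⁻¹ where J is a Jordan canonical form, so e^{tA} = P · e^{tJ} · P⁻¹, and e^{tJ} can be computed block-by-block.

A has Jordan form
J =
  [-2,  1]
  [ 0, -2]
(up to reordering of blocks).

Per-block formulas:
  For a 2×2 Jordan block J_2(-2): exp(t · J_2(-2)) = e^(-2t)·(I + t·N), where N is the 2×2 nilpotent shift.

After assembling e^{tJ} and conjugating by P, we get:

e^{tA} =
  [3*t*exp(-2*t) + exp(-2*t), 9*t*exp(-2*t)]
  [-t*exp(-2*t), -3*t*exp(-2*t) + exp(-2*t)]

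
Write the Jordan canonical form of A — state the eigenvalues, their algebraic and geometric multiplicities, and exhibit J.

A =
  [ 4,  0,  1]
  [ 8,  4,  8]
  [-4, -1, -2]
J_3(2)

The characteristic polynomial is
  det(x·I − A) = x^3 - 6*x^2 + 12*x - 8 = (x - 2)^3

Eigenvalues and multiplicities (the geometric multiplicity of λ is n − rank(A − λI), which equals the number of Jordan blocks for λ):
  λ = 2: algebraic multiplicity = 3, geometric multiplicity = 1

Determining the block sizes for each eigenvalue:
  λ = 2: one block (gm = 1), so the single block has size am = 3 → block sizes [3]

Assembling the blocks gives a Jordan form
J =
  [2, 1, 0]
  [0, 2, 1]
  [0, 0, 2]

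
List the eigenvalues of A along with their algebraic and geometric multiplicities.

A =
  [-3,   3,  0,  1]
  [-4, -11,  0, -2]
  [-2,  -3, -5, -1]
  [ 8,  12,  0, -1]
λ = -5: alg = 4, geom = 3

Step 1 — factor the characteristic polynomial to read off the algebraic multiplicities:
  χ_A(x) = (x + 5)^4

Step 2 — compute geometric multiplicities via the rank-nullity identity g(λ) = n − rank(A − λI):
  rank(A − (-5)·I) = 1, so dim ker(A − (-5)·I) = n − 1 = 3

Summary:
  λ = -5: algebraic multiplicity = 4, geometric multiplicity = 3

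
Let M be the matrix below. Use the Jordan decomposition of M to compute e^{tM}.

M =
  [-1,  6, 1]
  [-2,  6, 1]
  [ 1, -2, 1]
e^{tM} =
  [-t^2*exp(2*t) - 3*t*exp(2*t) + exp(2*t), 2*t^2*exp(2*t) + 6*t*exp(2*t), t^2*exp(2*t) + t*exp(2*t)]
  [-t^2*exp(2*t)/2 - 2*t*exp(2*t), t^2*exp(2*t) + 4*t*exp(2*t) + exp(2*t), t^2*exp(2*t)/2 + t*exp(2*t)]
  [t*exp(2*t), -2*t*exp(2*t), -t*exp(2*t) + exp(2*t)]

Strategy: write M = P · J · P⁻¹ where J is a Jordan canonical form, so e^{tM} = P · e^{tJ} · P⁻¹, and e^{tJ} can be computed block-by-block.

M has Jordan form
J =
  [2, 1, 0]
  [0, 2, 1]
  [0, 0, 2]
(up to reordering of blocks).

Per-block formulas:
  For a 3×3 Jordan block J_3(2): exp(t · J_3(2)) = e^(2t)·(I + t·N + (t^2/2)·N^2), where N is the 3×3 nilpotent shift.

After assembling e^{tJ} and conjugating by P, we get:

e^{tM} =
  [-t^2*exp(2*t) - 3*t*exp(2*t) + exp(2*t), 2*t^2*exp(2*t) + 6*t*exp(2*t), t^2*exp(2*t) + t*exp(2*t)]
  [-t^2*exp(2*t)/2 - 2*t*exp(2*t), t^2*exp(2*t) + 4*t*exp(2*t) + exp(2*t), t^2*exp(2*t)/2 + t*exp(2*t)]
  [t*exp(2*t), -2*t*exp(2*t), -t*exp(2*t) + exp(2*t)]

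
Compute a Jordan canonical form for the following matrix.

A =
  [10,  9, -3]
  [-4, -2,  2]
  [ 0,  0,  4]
J_2(4) ⊕ J_1(4)

The characteristic polynomial is
  det(x·I − A) = x^3 - 12*x^2 + 48*x - 64 = (x - 4)^3

Eigenvalues and multiplicities (the geometric multiplicity of λ is n − rank(A − λI), which equals the number of Jordan blocks for λ):
  λ = 4: algebraic multiplicity = 3, geometric multiplicity = 2

Determining the block sizes for each eigenvalue:
  λ = 4: 2 blocks summing to 3 forces exactly one block of size 2 and the rest size 1 → block sizes [2, 1]

Assembling the blocks gives a Jordan form
J =
  [4, 1, 0]
  [0, 4, 0]
  [0, 0, 4]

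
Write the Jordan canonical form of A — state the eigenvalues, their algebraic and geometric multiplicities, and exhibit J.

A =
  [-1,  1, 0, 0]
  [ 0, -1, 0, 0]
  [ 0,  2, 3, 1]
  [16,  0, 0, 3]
J_2(-1) ⊕ J_2(3)

The characteristic polynomial is
  det(x·I − A) = x^4 - 4*x^3 - 2*x^2 + 12*x + 9 = (x - 3)^2*(x + 1)^2

Eigenvalues and multiplicities (the geometric multiplicity of λ is n − rank(A − λI), which equals the number of Jordan blocks for λ):
  λ = -1: algebraic multiplicity = 2, geometric multiplicity = 1
  λ = 3: algebraic multiplicity = 2, geometric multiplicity = 1

Determining the block sizes for each eigenvalue:
  λ = -1: one block (gm = 1), so the single block has size am = 2 → block sizes [2]
  λ = 3: one block (gm = 1), so the single block has size am = 2 → block sizes [2]

Assembling the blocks gives a Jordan form
J =
  [-1,  1, 0, 0]
  [ 0, -1, 0, 0]
  [ 0,  0, 3, 1]
  [ 0,  0, 0, 3]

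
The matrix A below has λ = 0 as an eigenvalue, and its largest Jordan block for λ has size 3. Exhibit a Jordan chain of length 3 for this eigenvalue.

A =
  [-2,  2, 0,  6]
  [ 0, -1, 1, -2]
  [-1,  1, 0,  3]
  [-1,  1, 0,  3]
A Jordan chain for λ = 0 of length 3:
v_1 = (-2, 1, -1, -1)ᵀ
v_2 = (-2, 0, -1, -1)ᵀ
v_3 = (1, 0, 0, 0)ᵀ

Let N = A − (0)·I. We want v_3 with N^3 v_3 = 0 but N^2 v_3 ≠ 0; then v_{j-1} := N · v_j for j = 3, …, 2.

Pick v_3 = (1, 0, 0, 0)ᵀ.
Then v_2 = N · v_3 = (-2, 0, -1, -1)ᵀ.
Then v_1 = N · v_2 = (-2, 1, -1, -1)ᵀ.

Sanity check: (A − (0)·I) v_1 = (0, 0, 0, 0)ᵀ = 0. ✓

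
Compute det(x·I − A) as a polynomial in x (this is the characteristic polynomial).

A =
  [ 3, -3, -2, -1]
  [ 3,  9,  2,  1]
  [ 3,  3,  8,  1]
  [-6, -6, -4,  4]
x^4 - 24*x^3 + 216*x^2 - 864*x + 1296

Expanding det(x·I − A) (e.g. by cofactor expansion or by noting that A is similar to its Jordan form J, which has the same characteristic polynomial as A) gives
  χ_A(x) = x^4 - 24*x^3 + 216*x^2 - 864*x + 1296
which factors as (x - 6)^4. The eigenvalues (with algebraic multiplicities) are λ = 6 with multiplicity 4.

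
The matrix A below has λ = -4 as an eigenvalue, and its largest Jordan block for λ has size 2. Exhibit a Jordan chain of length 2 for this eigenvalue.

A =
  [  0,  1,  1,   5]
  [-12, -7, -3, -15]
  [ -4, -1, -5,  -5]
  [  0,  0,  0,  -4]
A Jordan chain for λ = -4 of length 2:
v_1 = (4, -12, -4, 0)ᵀ
v_2 = (1, 0, 0, 0)ᵀ

Let N = A − (-4)·I. We want v_2 with N^2 v_2 = 0 but N^1 v_2 ≠ 0; then v_{j-1} := N · v_j for j = 2, …, 2.

Pick v_2 = (1, 0, 0, 0)ᵀ.
Then v_1 = N · v_2 = (4, -12, -4, 0)ᵀ.

Sanity check: (A − (-4)·I) v_1 = (0, 0, 0, 0)ᵀ = 0. ✓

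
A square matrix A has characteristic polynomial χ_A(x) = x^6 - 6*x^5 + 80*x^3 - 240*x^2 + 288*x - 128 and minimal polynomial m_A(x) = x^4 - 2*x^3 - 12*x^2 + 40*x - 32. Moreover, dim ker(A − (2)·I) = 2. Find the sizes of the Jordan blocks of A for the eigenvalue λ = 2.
Block sizes for λ = 2: [3, 2]

Step 1 — from the characteristic polynomial, algebraic multiplicity of λ = 2 is 5. From dim ker(A − (2)·I) = 2, there are exactly 2 Jordan blocks for λ = 2.
Step 2 — from the minimal polynomial, the factor (x − 2)^3 tells us the largest block for λ = 2 has size 3.
Step 3 — with total size 5, 2 blocks, and largest block 3, the block sizes (in nonincreasing order) are [3, 2].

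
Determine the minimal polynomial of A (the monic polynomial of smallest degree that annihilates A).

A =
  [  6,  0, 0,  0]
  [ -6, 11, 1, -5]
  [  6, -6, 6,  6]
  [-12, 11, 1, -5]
x^3 - 12*x^2 + 36*x

The characteristic polynomial is χ_A(x) = x*(x - 6)^3, so the eigenvalues are known. The minimal polynomial is
  m_A(x) = Π_λ (x − λ)^{k_λ}
where k_λ is the size of the *largest* Jordan block for λ (equivalently, the smallest k with (A − λI)^k v = 0 for every generalised eigenvector v of λ).

  λ = 0: largest Jordan block has size 1, contributing (x − 0)
  λ = 6: largest Jordan block has size 2, contributing (x − 6)^2

So m_A(x) = x*(x - 6)^2 = x^3 - 12*x^2 + 36*x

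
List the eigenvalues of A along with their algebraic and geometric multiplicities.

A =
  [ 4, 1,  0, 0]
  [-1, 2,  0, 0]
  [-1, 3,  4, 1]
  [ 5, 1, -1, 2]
λ = 3: alg = 4, geom = 2

Step 1 — factor the characteristic polynomial to read off the algebraic multiplicities:
  χ_A(x) = (x - 3)^4

Step 2 — compute geometric multiplicities via the rank-nullity identity g(λ) = n − rank(A − λI):
  rank(A − (3)·I) = 2, so dim ker(A − (3)·I) = n − 2 = 2

Summary:
  λ = 3: algebraic multiplicity = 4, geometric multiplicity = 2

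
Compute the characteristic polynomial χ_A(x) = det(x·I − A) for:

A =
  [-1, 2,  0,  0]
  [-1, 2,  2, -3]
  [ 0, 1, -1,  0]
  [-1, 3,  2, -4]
x^4 + 4*x^3 + 6*x^2 + 4*x + 1

Expanding det(x·I − A) (e.g. by cofactor expansion or by noting that A is similar to its Jordan form J, which has the same characteristic polynomial as A) gives
  χ_A(x) = x^4 + 4*x^3 + 6*x^2 + 4*x + 1
which factors as (x + 1)^4. The eigenvalues (with algebraic multiplicities) are λ = -1 with multiplicity 4.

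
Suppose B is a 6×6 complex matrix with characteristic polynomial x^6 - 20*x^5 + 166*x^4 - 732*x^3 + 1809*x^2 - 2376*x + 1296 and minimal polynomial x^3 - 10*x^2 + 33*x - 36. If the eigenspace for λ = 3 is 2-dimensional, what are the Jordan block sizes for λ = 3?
Block sizes for λ = 3: [2, 2]

Step 1 — from the characteristic polynomial, algebraic multiplicity of λ = 3 is 4. From dim ker(B − (3)·I) = 2, there are exactly 2 Jordan blocks for λ = 3.
Step 2 — from the minimal polynomial, the factor (x − 3)^2 tells us the largest block for λ = 3 has size 2.
Step 3 — with total size 4, 2 blocks, and largest block 2, the block sizes (in nonincreasing order) are [2, 2].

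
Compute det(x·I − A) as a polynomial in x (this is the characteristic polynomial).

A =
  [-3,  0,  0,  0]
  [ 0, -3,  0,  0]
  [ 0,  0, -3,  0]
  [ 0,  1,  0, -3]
x^4 + 12*x^3 + 54*x^2 + 108*x + 81

Expanding det(x·I − A) (e.g. by cofactor expansion or by noting that A is similar to its Jordan form J, which has the same characteristic polynomial as A) gives
  χ_A(x) = x^4 + 12*x^3 + 54*x^2 + 108*x + 81
which factors as (x + 3)^4. The eigenvalues (with algebraic multiplicities) are λ = -3 with multiplicity 4.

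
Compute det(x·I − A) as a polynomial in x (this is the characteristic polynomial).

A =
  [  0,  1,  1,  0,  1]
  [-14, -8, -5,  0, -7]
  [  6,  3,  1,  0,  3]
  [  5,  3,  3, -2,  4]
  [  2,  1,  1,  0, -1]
x^5 + 10*x^4 + 40*x^3 + 80*x^2 + 80*x + 32

Expanding det(x·I − A) (e.g. by cofactor expansion or by noting that A is similar to its Jordan form J, which has the same characteristic polynomial as A) gives
  χ_A(x) = x^5 + 10*x^4 + 40*x^3 + 80*x^2 + 80*x + 32
which factors as (x + 2)^5. The eigenvalues (with algebraic multiplicities) are λ = -2 with multiplicity 5.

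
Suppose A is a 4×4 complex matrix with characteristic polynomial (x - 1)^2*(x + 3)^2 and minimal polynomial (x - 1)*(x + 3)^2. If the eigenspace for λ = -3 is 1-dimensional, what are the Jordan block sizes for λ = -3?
Block sizes for λ = -3: [2]

Step 1 — from the characteristic polynomial, algebraic multiplicity of λ = -3 is 2. From dim ker(A − (-3)·I) = 1, there are exactly 1 Jordan blocks for λ = -3.
Step 2 — from the minimal polynomial, the factor (x + 3)^2 tells us the largest block for λ = -3 has size 2.
Step 3 — with total size 2, 1 blocks, and largest block 2, the block sizes (in nonincreasing order) are [2].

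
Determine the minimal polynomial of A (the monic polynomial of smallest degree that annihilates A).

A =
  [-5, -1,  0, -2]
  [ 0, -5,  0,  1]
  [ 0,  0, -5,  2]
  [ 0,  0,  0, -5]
x^3 + 15*x^2 + 75*x + 125

The characteristic polynomial is χ_A(x) = (x + 5)^4, so the eigenvalues are known. The minimal polynomial is
  m_A(x) = Π_λ (x − λ)^{k_λ}
where k_λ is the size of the *largest* Jordan block for λ (equivalently, the smallest k with (A − λI)^k v = 0 for every generalised eigenvector v of λ).

  λ = -5: largest Jordan block has size 3, contributing (x + 5)^3

So m_A(x) = (x + 5)^3 = x^3 + 15*x^2 + 75*x + 125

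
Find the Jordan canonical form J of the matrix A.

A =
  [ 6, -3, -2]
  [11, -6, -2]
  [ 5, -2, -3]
J_3(-1)

The characteristic polynomial is
  det(x·I − A) = x^3 + 3*x^2 + 3*x + 1 = (x + 1)^3

Eigenvalues and multiplicities (the geometric multiplicity of λ is n − rank(A − λI), which equals the number of Jordan blocks for λ):
  λ = -1: algebraic multiplicity = 3, geometric multiplicity = 1

Determining the block sizes for each eigenvalue:
  λ = -1: one block (gm = 1), so the single block has size am = 3 → block sizes [3]

Assembling the blocks gives a Jordan form
J =
  [-1,  1,  0]
  [ 0, -1,  1]
  [ 0,  0, -1]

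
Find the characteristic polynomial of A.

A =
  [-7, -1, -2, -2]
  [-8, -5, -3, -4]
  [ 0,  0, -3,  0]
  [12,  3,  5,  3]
x^4 + 12*x^3 + 54*x^2 + 108*x + 81

Expanding det(x·I − A) (e.g. by cofactor expansion or by noting that A is similar to its Jordan form J, which has the same characteristic polynomial as A) gives
  χ_A(x) = x^4 + 12*x^3 + 54*x^2 + 108*x + 81
which factors as (x + 3)^4. The eigenvalues (with algebraic multiplicities) are λ = -3 with multiplicity 4.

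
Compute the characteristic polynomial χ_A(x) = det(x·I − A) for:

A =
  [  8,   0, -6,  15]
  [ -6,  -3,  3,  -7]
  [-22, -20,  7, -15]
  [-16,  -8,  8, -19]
x^4 + 7*x^3 + 15*x^2 + 13*x + 4

Expanding det(x·I − A) (e.g. by cofactor expansion or by noting that A is similar to its Jordan form J, which has the same characteristic polynomial as A) gives
  χ_A(x) = x^4 + 7*x^3 + 15*x^2 + 13*x + 4
which factors as (x + 1)^3*(x + 4). The eigenvalues (with algebraic multiplicities) are λ = -4 with multiplicity 1, λ = -1 with multiplicity 3.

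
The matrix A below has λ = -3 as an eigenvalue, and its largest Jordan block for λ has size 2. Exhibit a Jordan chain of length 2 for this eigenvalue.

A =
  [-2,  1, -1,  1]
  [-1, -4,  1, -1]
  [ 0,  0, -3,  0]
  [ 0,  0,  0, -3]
A Jordan chain for λ = -3 of length 2:
v_1 = (1, -1, 0, 0)ᵀ
v_2 = (1, 0, 0, 0)ᵀ

Let N = A − (-3)·I. We want v_2 with N^2 v_2 = 0 but N^1 v_2 ≠ 0; then v_{j-1} := N · v_j for j = 2, …, 2.

Pick v_2 = (1, 0, 0, 0)ᵀ.
Then v_1 = N · v_2 = (1, -1, 0, 0)ᵀ.

Sanity check: (A − (-3)·I) v_1 = (0, 0, 0, 0)ᵀ = 0. ✓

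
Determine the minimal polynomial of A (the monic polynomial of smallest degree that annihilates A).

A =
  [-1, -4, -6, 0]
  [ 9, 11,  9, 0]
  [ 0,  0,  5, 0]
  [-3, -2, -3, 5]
x^2 - 10*x + 25

The characteristic polynomial is χ_A(x) = (x - 5)^4, so the eigenvalues are known. The minimal polynomial is
  m_A(x) = Π_λ (x − λ)^{k_λ}
where k_λ is the size of the *largest* Jordan block for λ (equivalently, the smallest k with (A − λI)^k v = 0 for every generalised eigenvector v of λ).

  λ = 5: largest Jordan block has size 2, contributing (x − 5)^2

So m_A(x) = (x - 5)^2 = x^2 - 10*x + 25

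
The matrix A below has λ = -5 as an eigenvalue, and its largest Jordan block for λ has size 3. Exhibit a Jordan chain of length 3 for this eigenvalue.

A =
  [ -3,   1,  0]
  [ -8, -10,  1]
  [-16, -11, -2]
A Jordan chain for λ = -5 of length 3:
v_1 = (-4, 8, 8)ᵀ
v_2 = (2, -8, -16)ᵀ
v_3 = (1, 0, 0)ᵀ

Let N = A − (-5)·I. We want v_3 with N^3 v_3 = 0 but N^2 v_3 ≠ 0; then v_{j-1} := N · v_j for j = 3, …, 2.

Pick v_3 = (1, 0, 0)ᵀ.
Then v_2 = N · v_3 = (2, -8, -16)ᵀ.
Then v_1 = N · v_2 = (-4, 8, 8)ᵀ.

Sanity check: (A − (-5)·I) v_1 = (0, 0, 0)ᵀ = 0. ✓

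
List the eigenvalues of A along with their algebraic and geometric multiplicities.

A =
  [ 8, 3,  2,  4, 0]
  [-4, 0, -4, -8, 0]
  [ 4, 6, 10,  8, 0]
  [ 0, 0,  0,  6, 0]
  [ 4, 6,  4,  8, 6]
λ = 6: alg = 5, geom = 4

Step 1 — factor the characteristic polynomial to read off the algebraic multiplicities:
  χ_A(x) = (x - 6)^5

Step 2 — compute geometric multiplicities via the rank-nullity identity g(λ) = n − rank(A − λI):
  rank(A − (6)·I) = 1, so dim ker(A − (6)·I) = n − 1 = 4

Summary:
  λ = 6: algebraic multiplicity = 5, geometric multiplicity = 4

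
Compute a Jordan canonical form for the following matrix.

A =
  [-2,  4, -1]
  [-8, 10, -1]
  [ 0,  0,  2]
J_2(2) ⊕ J_1(6)

The characteristic polynomial is
  det(x·I − A) = x^3 - 10*x^2 + 28*x - 24 = (x - 6)*(x - 2)^2

Eigenvalues and multiplicities (the geometric multiplicity of λ is n − rank(A − λI), which equals the number of Jordan blocks for λ):
  λ = 2: algebraic multiplicity = 2, geometric multiplicity = 1
  λ = 6: algebraic multiplicity = 1, geometric multiplicity = 1

Determining the block sizes for each eigenvalue:
  λ = 2: one block (gm = 1), so the single block has size am = 2 → block sizes [2]
  λ = 6: one block (gm = 1), so the single block has size am = 1 → block sizes [1]

Assembling the blocks gives a Jordan form
J =
  [2, 1, 0]
  [0, 2, 0]
  [0, 0, 6]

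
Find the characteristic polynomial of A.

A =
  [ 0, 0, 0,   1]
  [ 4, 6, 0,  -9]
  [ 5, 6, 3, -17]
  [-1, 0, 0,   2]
x^4 - 11*x^3 + 37*x^2 - 45*x + 18

Expanding det(x·I − A) (e.g. by cofactor expansion or by noting that A is similar to its Jordan form J, which has the same characteristic polynomial as A) gives
  χ_A(x) = x^4 - 11*x^3 + 37*x^2 - 45*x + 18
which factors as (x - 6)*(x - 3)*(x - 1)^2. The eigenvalues (with algebraic multiplicities) are λ = 1 with multiplicity 2, λ = 3 with multiplicity 1, λ = 6 with multiplicity 1.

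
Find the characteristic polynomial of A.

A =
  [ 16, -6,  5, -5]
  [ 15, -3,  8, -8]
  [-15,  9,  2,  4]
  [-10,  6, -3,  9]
x^4 - 24*x^3 + 216*x^2 - 864*x + 1296

Expanding det(x·I − A) (e.g. by cofactor expansion or by noting that A is similar to its Jordan form J, which has the same characteristic polynomial as A) gives
  χ_A(x) = x^4 - 24*x^3 + 216*x^2 - 864*x + 1296
which factors as (x - 6)^4. The eigenvalues (with algebraic multiplicities) are λ = 6 with multiplicity 4.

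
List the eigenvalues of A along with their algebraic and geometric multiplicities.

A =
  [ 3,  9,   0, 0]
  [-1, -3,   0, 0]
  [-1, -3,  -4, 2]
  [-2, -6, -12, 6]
λ = 0: alg = 3, geom = 2; λ = 2: alg = 1, geom = 1

Step 1 — factor the characteristic polynomial to read off the algebraic multiplicities:
  χ_A(x) = x^3*(x - 2)

Step 2 — compute geometric multiplicities via the rank-nullity identity g(λ) = n − rank(A − λI):
  rank(A − (0)·I) = 2, so dim ker(A − (0)·I) = n − 2 = 2
  rank(A − (2)·I) = 3, so dim ker(A − (2)·I) = n − 3 = 1

Summary:
  λ = 0: algebraic multiplicity = 3, geometric multiplicity = 2
  λ = 2: algebraic multiplicity = 1, geometric multiplicity = 1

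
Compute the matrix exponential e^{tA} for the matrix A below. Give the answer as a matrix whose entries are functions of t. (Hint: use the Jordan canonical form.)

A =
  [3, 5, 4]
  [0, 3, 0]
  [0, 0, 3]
e^{tA} =
  [exp(3*t), 5*t*exp(3*t), 4*t*exp(3*t)]
  [0, exp(3*t), 0]
  [0, 0, exp(3*t)]

Strategy: write A = P · J · P⁻¹ where J is a Jordan canonical form, so e^{tA} = P · e^{tJ} · P⁻¹, and e^{tJ} can be computed block-by-block.

A has Jordan form
J =
  [3, 1, 0]
  [0, 3, 0]
  [0, 0, 3]
(up to reordering of blocks).

Per-block formulas:
  For a 2×2 Jordan block J_2(3): exp(t · J_2(3)) = e^(3t)·(I + t·N), where N is the 2×2 nilpotent shift.
  For a 1×1 block at λ = 3: exp(t · [3]) = [e^(3t)].

After assembling e^{tJ} and conjugating by P, we get:

e^{tA} =
  [exp(3*t), 5*t*exp(3*t), 4*t*exp(3*t)]
  [0, exp(3*t), 0]
  [0, 0, exp(3*t)]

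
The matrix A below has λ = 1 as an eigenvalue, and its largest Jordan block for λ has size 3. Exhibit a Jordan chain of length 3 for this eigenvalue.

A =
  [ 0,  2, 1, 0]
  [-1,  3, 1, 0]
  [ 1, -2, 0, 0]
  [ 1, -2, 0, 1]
A Jordan chain for λ = 1 of length 3:
v_1 = (0, 0, 0, 1)ᵀ
v_2 = (-1, -1, 1, 1)ᵀ
v_3 = (1, 0, 0, 0)ᵀ

Let N = A − (1)·I. We want v_3 with N^3 v_3 = 0 but N^2 v_3 ≠ 0; then v_{j-1} := N · v_j for j = 3, …, 2.

Pick v_3 = (1, 0, 0, 0)ᵀ.
Then v_2 = N · v_3 = (-1, -1, 1, 1)ᵀ.
Then v_1 = N · v_2 = (0, 0, 0, 1)ᵀ.

Sanity check: (A − (1)·I) v_1 = (0, 0, 0, 0)ᵀ = 0. ✓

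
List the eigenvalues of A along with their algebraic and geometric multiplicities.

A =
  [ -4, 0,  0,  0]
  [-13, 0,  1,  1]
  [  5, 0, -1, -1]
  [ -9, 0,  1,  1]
λ = -4: alg = 1, geom = 1; λ = 0: alg = 3, geom = 2

Step 1 — factor the characteristic polynomial to read off the algebraic multiplicities:
  χ_A(x) = x^3*(x + 4)

Step 2 — compute geometric multiplicities via the rank-nullity identity g(λ) = n − rank(A − λI):
  rank(A − (-4)·I) = 3, so dim ker(A − (-4)·I) = n − 3 = 1
  rank(A − (0)·I) = 2, so dim ker(A − (0)·I) = n − 2 = 2

Summary:
  λ = -4: algebraic multiplicity = 1, geometric multiplicity = 1
  λ = 0: algebraic multiplicity = 3, geometric multiplicity = 2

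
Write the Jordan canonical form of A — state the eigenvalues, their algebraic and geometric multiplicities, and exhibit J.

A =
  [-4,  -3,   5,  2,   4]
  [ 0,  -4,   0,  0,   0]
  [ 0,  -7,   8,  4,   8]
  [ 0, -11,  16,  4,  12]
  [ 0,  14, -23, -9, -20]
J_3(-4) ⊕ J_2(-2)

The characteristic polynomial is
  det(x·I − A) = x^5 + 16*x^4 + 100*x^3 + 304*x^2 + 448*x + 256 = (x + 2)^2*(x + 4)^3

Eigenvalues and multiplicities (the geometric multiplicity of λ is n − rank(A − λI), which equals the number of Jordan blocks for λ):
  λ = -4: algebraic multiplicity = 3, geometric multiplicity = 1
  λ = -2: algebraic multiplicity = 2, geometric multiplicity = 1

Determining the block sizes for each eigenvalue:
  λ = -4: one block (gm = 1), so the single block has size am = 3 → block sizes [3]
  λ = -2: one block (gm = 1), so the single block has size am = 2 → block sizes [2]

Assembling the blocks gives a Jordan form
J =
  [-4,  1,  0,  0,  0]
  [ 0, -4,  1,  0,  0]
  [ 0,  0, -4,  0,  0]
  [ 0,  0,  0, -2,  1]
  [ 0,  0,  0,  0, -2]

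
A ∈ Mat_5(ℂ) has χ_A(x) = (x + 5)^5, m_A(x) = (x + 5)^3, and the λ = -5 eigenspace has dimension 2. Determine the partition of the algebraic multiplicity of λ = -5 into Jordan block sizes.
Block sizes for λ = -5: [3, 2]

Step 1 — from the characteristic polynomial, algebraic multiplicity of λ = -5 is 5. From dim ker(A − (-5)·I) = 2, there are exactly 2 Jordan blocks for λ = -5.
Step 2 — from the minimal polynomial, the factor (x + 5)^3 tells us the largest block for λ = -5 has size 3.
Step 3 — with total size 5, 2 blocks, and largest block 3, the block sizes (in nonincreasing order) are [3, 2].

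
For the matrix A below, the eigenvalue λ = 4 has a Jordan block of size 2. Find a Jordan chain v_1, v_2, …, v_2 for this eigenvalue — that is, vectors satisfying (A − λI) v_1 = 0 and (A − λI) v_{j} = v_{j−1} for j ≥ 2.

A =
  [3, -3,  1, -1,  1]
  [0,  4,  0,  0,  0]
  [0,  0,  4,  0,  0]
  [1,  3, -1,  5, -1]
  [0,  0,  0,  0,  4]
A Jordan chain for λ = 4 of length 2:
v_1 = (-1, 0, 0, 1, 0)ᵀ
v_2 = (1, 0, 0, 0, 0)ᵀ

Let N = A − (4)·I. We want v_2 with N^2 v_2 = 0 but N^1 v_2 ≠ 0; then v_{j-1} := N · v_j for j = 2, …, 2.

Pick v_2 = (1, 0, 0, 0, 0)ᵀ.
Then v_1 = N · v_2 = (-1, 0, 0, 1, 0)ᵀ.

Sanity check: (A − (4)·I) v_1 = (0, 0, 0, 0, 0)ᵀ = 0. ✓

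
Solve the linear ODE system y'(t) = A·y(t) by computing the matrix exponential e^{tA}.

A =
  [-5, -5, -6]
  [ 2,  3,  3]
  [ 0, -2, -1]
e^{tA} =
  [3*t^2*exp(-t) - 4*t*exp(-t) + exp(-t), 6*t^2*exp(-t) - 5*t*exp(-t), 9*t^2*exp(-t)/2 - 6*t*exp(-t)]
  [2*t*exp(-t), 4*t*exp(-t) + exp(-t), 3*t*exp(-t)]
  [-2*t^2*exp(-t), -4*t^2*exp(-t) - 2*t*exp(-t), -3*t^2*exp(-t) + exp(-t)]

Strategy: write A = P · J · P⁻¹ where J is a Jordan canonical form, so e^{tA} = P · e^{tJ} · P⁻¹, and e^{tJ} can be computed block-by-block.

A has Jordan form
J =
  [-1,  1,  0]
  [ 0, -1,  1]
  [ 0,  0, -1]
(up to reordering of blocks).

Per-block formulas:
  For a 3×3 Jordan block J_3(-1): exp(t · J_3(-1)) = e^(-1t)·(I + t·N + (t^2/2)·N^2), where N is the 3×3 nilpotent shift.

After assembling e^{tJ} and conjugating by P, we get:

e^{tA} =
  [3*t^2*exp(-t) - 4*t*exp(-t) + exp(-t), 6*t^2*exp(-t) - 5*t*exp(-t), 9*t^2*exp(-t)/2 - 6*t*exp(-t)]
  [2*t*exp(-t), 4*t*exp(-t) + exp(-t), 3*t*exp(-t)]
  [-2*t^2*exp(-t), -4*t^2*exp(-t) - 2*t*exp(-t), -3*t^2*exp(-t) + exp(-t)]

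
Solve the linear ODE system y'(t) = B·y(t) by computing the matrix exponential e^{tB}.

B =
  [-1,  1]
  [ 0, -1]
e^{tB} =
  [exp(-t), t*exp(-t)]
  [0, exp(-t)]

Strategy: write B = P · J · P⁻¹ where J is a Jordan canonical form, so e^{tB} = P · e^{tJ} · P⁻¹, and e^{tJ} can be computed block-by-block.

B has Jordan form
J =
  [-1,  1]
  [ 0, -1]
(up to reordering of blocks).

Per-block formulas:
  For a 2×2 Jordan block J_2(-1): exp(t · J_2(-1)) = e^(-1t)·(I + t·N), where N is the 2×2 nilpotent shift.

After assembling e^{tJ} and conjugating by P, we get:

e^{tB} =
  [exp(-t), t*exp(-t)]
  [0, exp(-t)]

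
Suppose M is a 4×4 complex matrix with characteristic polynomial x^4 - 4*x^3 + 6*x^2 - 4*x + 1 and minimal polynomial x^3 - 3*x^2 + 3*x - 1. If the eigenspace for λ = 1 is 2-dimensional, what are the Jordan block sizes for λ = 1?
Block sizes for λ = 1: [3, 1]

Step 1 — from the characteristic polynomial, algebraic multiplicity of λ = 1 is 4. From dim ker(M − (1)·I) = 2, there are exactly 2 Jordan blocks for λ = 1.
Step 2 — from the minimal polynomial, the factor (x − 1)^3 tells us the largest block for λ = 1 has size 3.
Step 3 — with total size 4, 2 blocks, and largest block 3, the block sizes (in nonincreasing order) are [3, 1].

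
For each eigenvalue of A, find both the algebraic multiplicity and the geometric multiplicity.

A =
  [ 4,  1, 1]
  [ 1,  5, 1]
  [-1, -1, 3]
λ = 4: alg = 3, geom = 1

Step 1 — factor the characteristic polynomial to read off the algebraic multiplicities:
  χ_A(x) = (x - 4)^3

Step 2 — compute geometric multiplicities via the rank-nullity identity g(λ) = n − rank(A − λI):
  rank(A − (4)·I) = 2, so dim ker(A − (4)·I) = n − 2 = 1

Summary:
  λ = 4: algebraic multiplicity = 3, geometric multiplicity = 1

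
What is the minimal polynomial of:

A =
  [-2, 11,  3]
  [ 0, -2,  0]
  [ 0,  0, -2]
x^2 + 4*x + 4

The characteristic polynomial is χ_A(x) = (x + 2)^3, so the eigenvalues are known. The minimal polynomial is
  m_A(x) = Π_λ (x − λ)^{k_λ}
where k_λ is the size of the *largest* Jordan block for λ (equivalently, the smallest k with (A − λI)^k v = 0 for every generalised eigenvector v of λ).

  λ = -2: largest Jordan block has size 2, contributing (x + 2)^2

So m_A(x) = (x + 2)^2 = x^2 + 4*x + 4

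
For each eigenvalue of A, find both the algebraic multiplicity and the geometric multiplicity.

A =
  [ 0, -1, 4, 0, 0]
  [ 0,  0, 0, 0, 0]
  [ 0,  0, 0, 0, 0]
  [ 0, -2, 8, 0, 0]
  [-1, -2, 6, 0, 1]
λ = 0: alg = 4, geom = 3; λ = 1: alg = 1, geom = 1

Step 1 — factor the characteristic polynomial to read off the algebraic multiplicities:
  χ_A(x) = x^4*(x - 1)

Step 2 — compute geometric multiplicities via the rank-nullity identity g(λ) = n − rank(A − λI):
  rank(A − (0)·I) = 2, so dim ker(A − (0)·I) = n − 2 = 3
  rank(A − (1)·I) = 4, so dim ker(A − (1)·I) = n − 4 = 1

Summary:
  λ = 0: algebraic multiplicity = 4, geometric multiplicity = 3
  λ = 1: algebraic multiplicity = 1, geometric multiplicity = 1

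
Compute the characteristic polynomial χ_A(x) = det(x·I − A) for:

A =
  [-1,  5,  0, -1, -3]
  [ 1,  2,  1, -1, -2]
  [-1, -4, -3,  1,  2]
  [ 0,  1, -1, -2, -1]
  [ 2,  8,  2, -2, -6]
x^5 + 10*x^4 + 40*x^3 + 80*x^2 + 80*x + 32

Expanding det(x·I − A) (e.g. by cofactor expansion or by noting that A is similar to its Jordan form J, which has the same characteristic polynomial as A) gives
  χ_A(x) = x^5 + 10*x^4 + 40*x^3 + 80*x^2 + 80*x + 32
which factors as (x + 2)^5. The eigenvalues (with algebraic multiplicities) are λ = -2 with multiplicity 5.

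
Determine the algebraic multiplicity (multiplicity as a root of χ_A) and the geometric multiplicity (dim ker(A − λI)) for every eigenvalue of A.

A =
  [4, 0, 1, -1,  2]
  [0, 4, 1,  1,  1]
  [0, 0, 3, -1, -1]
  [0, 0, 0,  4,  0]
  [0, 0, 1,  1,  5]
λ = 4: alg = 5, geom = 3

Step 1 — factor the characteristic polynomial to read off the algebraic multiplicities:
  χ_A(x) = (x - 4)^5

Step 2 — compute geometric multiplicities via the rank-nullity identity g(λ) = n − rank(A − λI):
  rank(A − (4)·I) = 2, so dim ker(A − (4)·I) = n − 2 = 3

Summary:
  λ = 4: algebraic multiplicity = 5, geometric multiplicity = 3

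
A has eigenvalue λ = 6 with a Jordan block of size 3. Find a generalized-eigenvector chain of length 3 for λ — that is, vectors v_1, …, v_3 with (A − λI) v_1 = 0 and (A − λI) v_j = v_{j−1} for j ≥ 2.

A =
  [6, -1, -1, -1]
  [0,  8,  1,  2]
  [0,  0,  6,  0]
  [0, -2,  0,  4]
A Jordan chain for λ = 6 of length 3:
v_1 = (-1, 2, 0, -2)ᵀ
v_2 = (-1, 1, 0, 0)ᵀ
v_3 = (0, 0, 1, 0)ᵀ

Let N = A − (6)·I. We want v_3 with N^3 v_3 = 0 but N^2 v_3 ≠ 0; then v_{j-1} := N · v_j for j = 3, …, 2.

Pick v_3 = (0, 0, 1, 0)ᵀ.
Then v_2 = N · v_3 = (-1, 1, 0, 0)ᵀ.
Then v_1 = N · v_2 = (-1, 2, 0, -2)ᵀ.

Sanity check: (A − (6)·I) v_1 = (0, 0, 0, 0)ᵀ = 0. ✓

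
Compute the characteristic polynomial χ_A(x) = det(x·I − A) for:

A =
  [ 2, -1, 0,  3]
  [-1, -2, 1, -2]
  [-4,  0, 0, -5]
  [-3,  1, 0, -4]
x^4 + 4*x^3 + 6*x^2 + 4*x + 1

Expanding det(x·I − A) (e.g. by cofactor expansion or by noting that A is similar to its Jordan form J, which has the same characteristic polynomial as A) gives
  χ_A(x) = x^4 + 4*x^3 + 6*x^2 + 4*x + 1
which factors as (x + 1)^4. The eigenvalues (with algebraic multiplicities) are λ = -1 with multiplicity 4.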